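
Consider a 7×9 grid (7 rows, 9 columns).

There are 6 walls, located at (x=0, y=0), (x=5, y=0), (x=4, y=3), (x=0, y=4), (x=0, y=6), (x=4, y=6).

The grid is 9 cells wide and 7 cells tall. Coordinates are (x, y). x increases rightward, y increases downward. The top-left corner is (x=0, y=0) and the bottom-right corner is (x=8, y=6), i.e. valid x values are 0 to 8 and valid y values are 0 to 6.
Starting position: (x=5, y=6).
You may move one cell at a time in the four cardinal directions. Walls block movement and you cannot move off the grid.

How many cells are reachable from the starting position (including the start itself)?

BFS flood-fill from (x=5, y=6):
  Distance 0: (x=5, y=6)
  Distance 1: (x=5, y=5), (x=6, y=6)
  Distance 2: (x=5, y=4), (x=4, y=5), (x=6, y=5), (x=7, y=6)
  Distance 3: (x=5, y=3), (x=4, y=4), (x=6, y=4), (x=3, y=5), (x=7, y=5), (x=8, y=6)
  Distance 4: (x=5, y=2), (x=6, y=3), (x=3, y=4), (x=7, y=4), (x=2, y=5), (x=8, y=5), (x=3, y=6)
  Distance 5: (x=5, y=1), (x=4, y=2), (x=6, y=2), (x=3, y=3), (x=7, y=3), (x=2, y=4), (x=8, y=4), (x=1, y=5), (x=2, y=6)
  Distance 6: (x=4, y=1), (x=6, y=1), (x=3, y=2), (x=7, y=2), (x=2, y=3), (x=8, y=3), (x=1, y=4), (x=0, y=5), (x=1, y=6)
  Distance 7: (x=4, y=0), (x=6, y=0), (x=3, y=1), (x=7, y=1), (x=2, y=2), (x=8, y=2), (x=1, y=3)
  Distance 8: (x=3, y=0), (x=7, y=0), (x=2, y=1), (x=8, y=1), (x=1, y=2), (x=0, y=3)
  Distance 9: (x=2, y=0), (x=8, y=0), (x=1, y=1), (x=0, y=2)
  Distance 10: (x=1, y=0), (x=0, y=1)
Total reachable: 57 (grid has 57 open cells total)

Answer: Reachable cells: 57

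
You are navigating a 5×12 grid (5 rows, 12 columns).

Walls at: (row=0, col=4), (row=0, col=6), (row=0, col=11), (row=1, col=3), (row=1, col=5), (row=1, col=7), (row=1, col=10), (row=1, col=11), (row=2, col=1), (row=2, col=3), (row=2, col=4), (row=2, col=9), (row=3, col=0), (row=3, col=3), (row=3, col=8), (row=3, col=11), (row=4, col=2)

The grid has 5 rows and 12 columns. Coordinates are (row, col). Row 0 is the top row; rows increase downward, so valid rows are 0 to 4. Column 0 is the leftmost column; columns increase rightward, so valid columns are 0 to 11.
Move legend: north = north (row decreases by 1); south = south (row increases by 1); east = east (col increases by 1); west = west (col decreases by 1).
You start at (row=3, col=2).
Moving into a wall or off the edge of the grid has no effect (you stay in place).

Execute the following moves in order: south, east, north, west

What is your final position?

Start: (row=3, col=2)
  south (south): blocked, stay at (row=3, col=2)
  east (east): blocked, stay at (row=3, col=2)
  north (north): (row=3, col=2) -> (row=2, col=2)
  west (west): blocked, stay at (row=2, col=2)
Final: (row=2, col=2)

Answer: Final position: (row=2, col=2)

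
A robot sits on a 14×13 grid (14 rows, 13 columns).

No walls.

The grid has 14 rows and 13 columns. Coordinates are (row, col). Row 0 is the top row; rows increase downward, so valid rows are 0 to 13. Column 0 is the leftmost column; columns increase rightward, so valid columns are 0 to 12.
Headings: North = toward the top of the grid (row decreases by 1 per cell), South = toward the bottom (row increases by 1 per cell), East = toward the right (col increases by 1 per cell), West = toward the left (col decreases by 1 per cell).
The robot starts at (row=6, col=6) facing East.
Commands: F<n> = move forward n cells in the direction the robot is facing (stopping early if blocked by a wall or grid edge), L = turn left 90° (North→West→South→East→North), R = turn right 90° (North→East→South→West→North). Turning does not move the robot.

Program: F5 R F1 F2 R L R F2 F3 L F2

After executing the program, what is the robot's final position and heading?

Start: (row=6, col=6), facing East
  F5: move forward 5, now at (row=6, col=11)
  R: turn right, now facing South
  F1: move forward 1, now at (row=7, col=11)
  F2: move forward 2, now at (row=9, col=11)
  R: turn right, now facing West
  L: turn left, now facing South
  R: turn right, now facing West
  F2: move forward 2, now at (row=9, col=9)
  F3: move forward 3, now at (row=9, col=6)
  L: turn left, now facing South
  F2: move forward 2, now at (row=11, col=6)
Final: (row=11, col=6), facing South

Answer: Final position: (row=11, col=6), facing South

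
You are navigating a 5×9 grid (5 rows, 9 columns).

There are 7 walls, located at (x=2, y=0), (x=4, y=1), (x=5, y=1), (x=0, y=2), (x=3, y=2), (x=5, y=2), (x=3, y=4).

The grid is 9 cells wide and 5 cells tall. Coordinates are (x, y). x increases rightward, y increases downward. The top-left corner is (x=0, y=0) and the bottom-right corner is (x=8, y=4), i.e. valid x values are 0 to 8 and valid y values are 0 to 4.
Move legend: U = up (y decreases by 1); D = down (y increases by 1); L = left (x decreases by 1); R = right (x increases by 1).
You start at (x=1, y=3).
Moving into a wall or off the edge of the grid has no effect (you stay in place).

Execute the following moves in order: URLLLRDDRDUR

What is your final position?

Start: (x=1, y=3)
  U (up): (x=1, y=3) -> (x=1, y=2)
  R (right): (x=1, y=2) -> (x=2, y=2)
  L (left): (x=2, y=2) -> (x=1, y=2)
  L (left): blocked, stay at (x=1, y=2)
  L (left): blocked, stay at (x=1, y=2)
  R (right): (x=1, y=2) -> (x=2, y=2)
  D (down): (x=2, y=2) -> (x=2, y=3)
  D (down): (x=2, y=3) -> (x=2, y=4)
  R (right): blocked, stay at (x=2, y=4)
  D (down): blocked, stay at (x=2, y=4)
  U (up): (x=2, y=4) -> (x=2, y=3)
  R (right): (x=2, y=3) -> (x=3, y=3)
Final: (x=3, y=3)

Answer: Final position: (x=3, y=3)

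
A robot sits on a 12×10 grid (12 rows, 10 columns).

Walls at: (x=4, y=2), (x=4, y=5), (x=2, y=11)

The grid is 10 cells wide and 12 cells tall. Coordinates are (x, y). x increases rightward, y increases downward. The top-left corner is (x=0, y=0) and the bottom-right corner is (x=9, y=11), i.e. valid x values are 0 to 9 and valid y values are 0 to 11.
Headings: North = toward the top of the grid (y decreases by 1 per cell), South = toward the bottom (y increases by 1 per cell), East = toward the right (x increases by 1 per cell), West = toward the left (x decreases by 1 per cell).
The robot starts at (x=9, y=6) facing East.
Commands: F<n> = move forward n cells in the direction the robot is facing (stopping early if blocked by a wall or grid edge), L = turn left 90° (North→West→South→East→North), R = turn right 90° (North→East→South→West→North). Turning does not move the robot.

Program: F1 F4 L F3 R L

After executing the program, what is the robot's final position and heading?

Answer: Final position: (x=9, y=3), facing North

Derivation:
Start: (x=9, y=6), facing East
  F1: move forward 0/1 (blocked), now at (x=9, y=6)
  F4: move forward 0/4 (blocked), now at (x=9, y=6)
  L: turn left, now facing North
  F3: move forward 3, now at (x=9, y=3)
  R: turn right, now facing East
  L: turn left, now facing North
Final: (x=9, y=3), facing North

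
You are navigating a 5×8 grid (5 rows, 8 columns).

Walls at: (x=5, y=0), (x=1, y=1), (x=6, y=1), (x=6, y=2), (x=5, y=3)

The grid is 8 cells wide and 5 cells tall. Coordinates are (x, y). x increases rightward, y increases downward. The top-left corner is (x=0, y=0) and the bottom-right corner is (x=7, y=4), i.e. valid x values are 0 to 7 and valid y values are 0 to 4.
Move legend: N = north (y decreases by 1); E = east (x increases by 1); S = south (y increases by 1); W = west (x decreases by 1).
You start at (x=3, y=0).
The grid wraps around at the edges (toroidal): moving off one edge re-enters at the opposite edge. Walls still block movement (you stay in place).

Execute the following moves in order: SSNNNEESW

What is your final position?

Answer: Final position: (x=4, y=4)

Derivation:
Start: (x=3, y=0)
  S (south): (x=3, y=0) -> (x=3, y=1)
  S (south): (x=3, y=1) -> (x=3, y=2)
  N (north): (x=3, y=2) -> (x=3, y=1)
  N (north): (x=3, y=1) -> (x=3, y=0)
  N (north): (x=3, y=0) -> (x=3, y=4)
  E (east): (x=3, y=4) -> (x=4, y=4)
  E (east): (x=4, y=4) -> (x=5, y=4)
  S (south): blocked, stay at (x=5, y=4)
  W (west): (x=5, y=4) -> (x=4, y=4)
Final: (x=4, y=4)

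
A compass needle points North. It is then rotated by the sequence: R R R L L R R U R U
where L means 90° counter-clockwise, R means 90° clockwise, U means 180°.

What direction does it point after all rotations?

Answer: Final heading: North

Derivation:
Start: North
  R (right (90° clockwise)) -> East
  R (right (90° clockwise)) -> South
  R (right (90° clockwise)) -> West
  L (left (90° counter-clockwise)) -> South
  L (left (90° counter-clockwise)) -> East
  R (right (90° clockwise)) -> South
  R (right (90° clockwise)) -> West
  U (U-turn (180°)) -> East
  R (right (90° clockwise)) -> South
  U (U-turn (180°)) -> North
Final: North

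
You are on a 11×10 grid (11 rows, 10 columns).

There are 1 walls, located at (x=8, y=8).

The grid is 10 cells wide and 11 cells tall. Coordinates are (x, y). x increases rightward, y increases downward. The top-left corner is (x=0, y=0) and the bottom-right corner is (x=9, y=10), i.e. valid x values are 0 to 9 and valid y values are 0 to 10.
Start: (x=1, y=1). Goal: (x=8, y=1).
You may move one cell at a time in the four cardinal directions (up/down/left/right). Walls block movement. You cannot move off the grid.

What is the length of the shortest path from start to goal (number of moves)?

BFS from (x=1, y=1) until reaching (x=8, y=1):
  Distance 0: (x=1, y=1)
  Distance 1: (x=1, y=0), (x=0, y=1), (x=2, y=1), (x=1, y=2)
  Distance 2: (x=0, y=0), (x=2, y=0), (x=3, y=1), (x=0, y=2), (x=2, y=2), (x=1, y=3)
  Distance 3: (x=3, y=0), (x=4, y=1), (x=3, y=2), (x=0, y=3), (x=2, y=3), (x=1, y=4)
  Distance 4: (x=4, y=0), (x=5, y=1), (x=4, y=2), (x=3, y=3), (x=0, y=4), (x=2, y=4), (x=1, y=5)
  Distance 5: (x=5, y=0), (x=6, y=1), (x=5, y=2), (x=4, y=3), (x=3, y=4), (x=0, y=5), (x=2, y=5), (x=1, y=6)
  Distance 6: (x=6, y=0), (x=7, y=1), (x=6, y=2), (x=5, y=3), (x=4, y=4), (x=3, y=5), (x=0, y=6), (x=2, y=6), (x=1, y=7)
  Distance 7: (x=7, y=0), (x=8, y=1), (x=7, y=2), (x=6, y=3), (x=5, y=4), (x=4, y=5), (x=3, y=6), (x=0, y=7), (x=2, y=7), (x=1, y=8)  <- goal reached here
One shortest path (7 moves): (x=1, y=1) -> (x=2, y=1) -> (x=3, y=1) -> (x=4, y=1) -> (x=5, y=1) -> (x=6, y=1) -> (x=7, y=1) -> (x=8, y=1)

Answer: Shortest path length: 7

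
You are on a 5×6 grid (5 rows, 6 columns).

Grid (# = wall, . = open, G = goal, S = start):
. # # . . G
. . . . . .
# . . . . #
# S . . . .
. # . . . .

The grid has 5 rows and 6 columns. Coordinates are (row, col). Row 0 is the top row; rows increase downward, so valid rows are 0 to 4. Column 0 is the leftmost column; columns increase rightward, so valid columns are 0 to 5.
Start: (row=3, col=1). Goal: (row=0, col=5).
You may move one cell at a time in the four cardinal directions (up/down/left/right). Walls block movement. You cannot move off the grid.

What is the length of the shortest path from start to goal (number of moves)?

BFS from (row=3, col=1) until reaching (row=0, col=5):
  Distance 0: (row=3, col=1)
  Distance 1: (row=2, col=1), (row=3, col=2)
  Distance 2: (row=1, col=1), (row=2, col=2), (row=3, col=3), (row=4, col=2)
  Distance 3: (row=1, col=0), (row=1, col=2), (row=2, col=3), (row=3, col=4), (row=4, col=3)
  Distance 4: (row=0, col=0), (row=1, col=3), (row=2, col=4), (row=3, col=5), (row=4, col=4)
  Distance 5: (row=0, col=3), (row=1, col=4), (row=4, col=5)
  Distance 6: (row=0, col=4), (row=1, col=5)
  Distance 7: (row=0, col=5)  <- goal reached here
One shortest path (7 moves): (row=3, col=1) -> (row=3, col=2) -> (row=3, col=3) -> (row=3, col=4) -> (row=2, col=4) -> (row=1, col=4) -> (row=1, col=5) -> (row=0, col=5)

Answer: Shortest path length: 7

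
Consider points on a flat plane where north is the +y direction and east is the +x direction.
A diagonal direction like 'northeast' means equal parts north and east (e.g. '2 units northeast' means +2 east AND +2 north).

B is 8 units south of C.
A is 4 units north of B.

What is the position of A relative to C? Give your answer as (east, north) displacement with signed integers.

Answer: A is at (east=0, north=-4) relative to C.

Derivation:
Place C at the origin (east=0, north=0).
  B is 8 units south of C: delta (east=+0, north=-8); B at (east=0, north=-8).
  A is 4 units north of B: delta (east=+0, north=+4); A at (east=0, north=-4).
Therefore A relative to C: (east=0, north=-4).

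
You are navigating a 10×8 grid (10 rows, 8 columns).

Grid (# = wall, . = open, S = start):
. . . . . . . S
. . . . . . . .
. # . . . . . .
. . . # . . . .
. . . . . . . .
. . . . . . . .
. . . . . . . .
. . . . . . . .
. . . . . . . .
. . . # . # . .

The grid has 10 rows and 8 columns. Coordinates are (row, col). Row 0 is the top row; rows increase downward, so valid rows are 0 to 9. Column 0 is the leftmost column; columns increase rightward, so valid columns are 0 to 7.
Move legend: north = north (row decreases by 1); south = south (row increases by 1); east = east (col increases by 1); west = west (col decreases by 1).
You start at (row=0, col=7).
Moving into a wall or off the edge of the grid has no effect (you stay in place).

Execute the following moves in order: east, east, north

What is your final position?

Start: (row=0, col=7)
  east (east): blocked, stay at (row=0, col=7)
  east (east): blocked, stay at (row=0, col=7)
  north (north): blocked, stay at (row=0, col=7)
Final: (row=0, col=7)

Answer: Final position: (row=0, col=7)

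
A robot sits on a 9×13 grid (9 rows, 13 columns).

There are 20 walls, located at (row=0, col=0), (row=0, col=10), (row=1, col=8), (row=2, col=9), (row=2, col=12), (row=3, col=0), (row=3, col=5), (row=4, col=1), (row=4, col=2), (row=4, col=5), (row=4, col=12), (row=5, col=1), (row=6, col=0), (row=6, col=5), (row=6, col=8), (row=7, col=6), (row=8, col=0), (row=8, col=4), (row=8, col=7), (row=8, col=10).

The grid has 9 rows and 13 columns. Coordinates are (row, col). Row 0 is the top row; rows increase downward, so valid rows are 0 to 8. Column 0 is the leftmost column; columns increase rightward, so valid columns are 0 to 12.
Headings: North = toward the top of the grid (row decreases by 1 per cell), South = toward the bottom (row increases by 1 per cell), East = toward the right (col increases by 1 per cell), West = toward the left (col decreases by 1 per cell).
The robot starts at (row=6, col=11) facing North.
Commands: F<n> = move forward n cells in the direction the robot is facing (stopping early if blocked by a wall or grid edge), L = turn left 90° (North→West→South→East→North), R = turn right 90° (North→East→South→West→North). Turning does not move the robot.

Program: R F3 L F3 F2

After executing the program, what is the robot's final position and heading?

Answer: Final position: (row=5, col=12), facing North

Derivation:
Start: (row=6, col=11), facing North
  R: turn right, now facing East
  F3: move forward 1/3 (blocked), now at (row=6, col=12)
  L: turn left, now facing North
  F3: move forward 1/3 (blocked), now at (row=5, col=12)
  F2: move forward 0/2 (blocked), now at (row=5, col=12)
Final: (row=5, col=12), facing North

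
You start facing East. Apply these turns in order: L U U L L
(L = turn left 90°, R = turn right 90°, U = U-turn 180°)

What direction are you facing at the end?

Answer: Final heading: South

Derivation:
Start: East
  L (left (90° counter-clockwise)) -> North
  U (U-turn (180°)) -> South
  U (U-turn (180°)) -> North
  L (left (90° counter-clockwise)) -> West
  L (left (90° counter-clockwise)) -> South
Final: South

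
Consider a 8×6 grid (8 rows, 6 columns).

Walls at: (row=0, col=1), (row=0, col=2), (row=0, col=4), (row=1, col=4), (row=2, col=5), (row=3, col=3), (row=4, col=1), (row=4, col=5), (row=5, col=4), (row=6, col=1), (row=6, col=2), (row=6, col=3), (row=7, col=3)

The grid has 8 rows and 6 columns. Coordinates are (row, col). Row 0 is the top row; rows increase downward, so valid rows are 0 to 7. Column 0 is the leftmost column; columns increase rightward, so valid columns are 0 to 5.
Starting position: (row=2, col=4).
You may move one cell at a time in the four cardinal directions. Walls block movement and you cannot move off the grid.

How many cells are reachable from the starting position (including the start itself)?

BFS flood-fill from (row=2, col=4):
  Distance 0: (row=2, col=4)
  Distance 1: (row=2, col=3), (row=3, col=4)
  Distance 2: (row=1, col=3), (row=2, col=2), (row=3, col=5), (row=4, col=4)
  Distance 3: (row=0, col=3), (row=1, col=2), (row=2, col=1), (row=3, col=2), (row=4, col=3)
  Distance 4: (row=1, col=1), (row=2, col=0), (row=3, col=1), (row=4, col=2), (row=5, col=3)
  Distance 5: (row=1, col=0), (row=3, col=0), (row=5, col=2)
  Distance 6: (row=0, col=0), (row=4, col=0), (row=5, col=1)
  Distance 7: (row=5, col=0)
  Distance 8: (row=6, col=0)
  Distance 9: (row=7, col=0)
  Distance 10: (row=7, col=1)
  Distance 11: (row=7, col=2)
Total reachable: 28 (grid has 35 open cells total)

Answer: Reachable cells: 28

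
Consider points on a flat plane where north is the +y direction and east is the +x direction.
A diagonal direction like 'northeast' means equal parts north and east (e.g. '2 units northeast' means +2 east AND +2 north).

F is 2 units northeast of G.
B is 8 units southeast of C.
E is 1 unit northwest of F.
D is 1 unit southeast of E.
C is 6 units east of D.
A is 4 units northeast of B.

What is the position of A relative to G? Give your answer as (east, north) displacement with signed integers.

Place G at the origin (east=0, north=0).
  F is 2 units northeast of G: delta (east=+2, north=+2); F at (east=2, north=2).
  E is 1 unit northwest of F: delta (east=-1, north=+1); E at (east=1, north=3).
  D is 1 unit southeast of E: delta (east=+1, north=-1); D at (east=2, north=2).
  C is 6 units east of D: delta (east=+6, north=+0); C at (east=8, north=2).
  B is 8 units southeast of C: delta (east=+8, north=-8); B at (east=16, north=-6).
  A is 4 units northeast of B: delta (east=+4, north=+4); A at (east=20, north=-2).
Therefore A relative to G: (east=20, north=-2).

Answer: A is at (east=20, north=-2) relative to G.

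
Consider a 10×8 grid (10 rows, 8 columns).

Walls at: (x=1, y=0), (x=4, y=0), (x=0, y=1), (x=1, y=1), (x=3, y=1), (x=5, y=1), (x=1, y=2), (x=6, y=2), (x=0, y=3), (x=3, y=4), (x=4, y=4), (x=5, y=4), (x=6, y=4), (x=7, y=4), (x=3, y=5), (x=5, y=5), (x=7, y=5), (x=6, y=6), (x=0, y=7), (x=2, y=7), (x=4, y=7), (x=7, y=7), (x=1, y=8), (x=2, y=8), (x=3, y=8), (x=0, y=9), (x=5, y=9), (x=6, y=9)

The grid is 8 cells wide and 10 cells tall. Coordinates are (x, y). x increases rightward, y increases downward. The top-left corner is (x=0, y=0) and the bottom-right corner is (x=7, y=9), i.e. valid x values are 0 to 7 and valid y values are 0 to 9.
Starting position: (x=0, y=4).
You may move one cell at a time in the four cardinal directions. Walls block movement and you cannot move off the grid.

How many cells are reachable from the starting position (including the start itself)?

Answer: Reachable cells: 47

Derivation:
BFS flood-fill from (x=0, y=4):
  Distance 0: (x=0, y=4)
  Distance 1: (x=1, y=4), (x=0, y=5)
  Distance 2: (x=1, y=3), (x=2, y=4), (x=1, y=5), (x=0, y=6)
  Distance 3: (x=2, y=3), (x=2, y=5), (x=1, y=6)
  Distance 4: (x=2, y=2), (x=3, y=3), (x=2, y=6), (x=1, y=7)
  Distance 5: (x=2, y=1), (x=3, y=2), (x=4, y=3), (x=3, y=6)
  Distance 6: (x=2, y=0), (x=4, y=2), (x=5, y=3), (x=4, y=6), (x=3, y=7)
  Distance 7: (x=3, y=0), (x=4, y=1), (x=5, y=2), (x=6, y=3), (x=4, y=5), (x=5, y=6)
  Distance 8: (x=7, y=3), (x=5, y=7)
  Distance 9: (x=7, y=2), (x=6, y=7), (x=5, y=8)
  Distance 10: (x=7, y=1), (x=4, y=8), (x=6, y=8)
  Distance 11: (x=7, y=0), (x=6, y=1), (x=7, y=8), (x=4, y=9)
  Distance 12: (x=6, y=0), (x=3, y=9), (x=7, y=9)
  Distance 13: (x=5, y=0), (x=2, y=9)
  Distance 14: (x=1, y=9)
Total reachable: 47 (grid has 52 open cells total)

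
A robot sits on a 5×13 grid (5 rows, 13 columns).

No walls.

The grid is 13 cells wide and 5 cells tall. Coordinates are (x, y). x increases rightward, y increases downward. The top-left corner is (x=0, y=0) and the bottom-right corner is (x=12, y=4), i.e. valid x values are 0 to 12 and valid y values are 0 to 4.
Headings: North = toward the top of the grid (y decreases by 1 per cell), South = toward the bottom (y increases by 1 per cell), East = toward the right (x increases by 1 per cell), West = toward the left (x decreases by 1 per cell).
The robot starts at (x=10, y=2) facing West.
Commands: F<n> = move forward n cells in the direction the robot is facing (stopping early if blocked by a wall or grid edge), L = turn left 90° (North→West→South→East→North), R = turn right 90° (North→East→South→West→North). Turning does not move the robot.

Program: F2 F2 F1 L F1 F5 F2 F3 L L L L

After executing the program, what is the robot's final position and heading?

Start: (x=10, y=2), facing West
  F2: move forward 2, now at (x=8, y=2)
  F2: move forward 2, now at (x=6, y=2)
  F1: move forward 1, now at (x=5, y=2)
  L: turn left, now facing South
  F1: move forward 1, now at (x=5, y=3)
  F5: move forward 1/5 (blocked), now at (x=5, y=4)
  F2: move forward 0/2 (blocked), now at (x=5, y=4)
  F3: move forward 0/3 (blocked), now at (x=5, y=4)
  L: turn left, now facing East
  L: turn left, now facing North
  L: turn left, now facing West
  L: turn left, now facing South
Final: (x=5, y=4), facing South

Answer: Final position: (x=5, y=4), facing South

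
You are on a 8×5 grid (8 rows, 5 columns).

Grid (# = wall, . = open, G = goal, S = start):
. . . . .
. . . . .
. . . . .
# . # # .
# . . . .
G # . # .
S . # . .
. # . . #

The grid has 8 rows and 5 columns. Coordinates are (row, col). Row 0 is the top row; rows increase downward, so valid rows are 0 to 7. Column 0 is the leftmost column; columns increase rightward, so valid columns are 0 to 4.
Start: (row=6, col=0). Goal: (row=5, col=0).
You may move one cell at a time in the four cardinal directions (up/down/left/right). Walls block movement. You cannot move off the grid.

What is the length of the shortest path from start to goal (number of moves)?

BFS from (row=6, col=0) until reaching (row=5, col=0):
  Distance 0: (row=6, col=0)
  Distance 1: (row=5, col=0), (row=6, col=1), (row=7, col=0)  <- goal reached here
One shortest path (1 moves): (row=6, col=0) -> (row=5, col=0)

Answer: Shortest path length: 1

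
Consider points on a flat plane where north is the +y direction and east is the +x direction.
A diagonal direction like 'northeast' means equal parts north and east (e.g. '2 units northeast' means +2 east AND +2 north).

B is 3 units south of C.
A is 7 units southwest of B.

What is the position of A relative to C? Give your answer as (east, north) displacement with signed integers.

Answer: A is at (east=-7, north=-10) relative to C.

Derivation:
Place C at the origin (east=0, north=0).
  B is 3 units south of C: delta (east=+0, north=-3); B at (east=0, north=-3).
  A is 7 units southwest of B: delta (east=-7, north=-7); A at (east=-7, north=-10).
Therefore A relative to C: (east=-7, north=-10).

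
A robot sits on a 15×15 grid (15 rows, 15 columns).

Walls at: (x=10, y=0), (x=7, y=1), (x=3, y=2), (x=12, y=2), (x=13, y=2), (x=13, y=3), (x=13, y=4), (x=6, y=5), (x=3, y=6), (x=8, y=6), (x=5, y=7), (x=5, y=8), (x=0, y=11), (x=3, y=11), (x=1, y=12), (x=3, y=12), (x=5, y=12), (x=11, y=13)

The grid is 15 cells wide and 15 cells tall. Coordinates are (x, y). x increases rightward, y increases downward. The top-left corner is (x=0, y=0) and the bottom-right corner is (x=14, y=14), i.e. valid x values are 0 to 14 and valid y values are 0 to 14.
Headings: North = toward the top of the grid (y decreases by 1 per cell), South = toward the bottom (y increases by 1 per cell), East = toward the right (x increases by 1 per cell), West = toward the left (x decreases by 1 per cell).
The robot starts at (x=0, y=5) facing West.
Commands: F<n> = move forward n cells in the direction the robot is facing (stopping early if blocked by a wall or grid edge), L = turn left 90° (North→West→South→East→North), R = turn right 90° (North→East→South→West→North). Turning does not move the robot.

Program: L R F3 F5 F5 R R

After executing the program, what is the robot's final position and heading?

Start: (x=0, y=5), facing West
  L: turn left, now facing South
  R: turn right, now facing West
  F3: move forward 0/3 (blocked), now at (x=0, y=5)
  F5: move forward 0/5 (blocked), now at (x=0, y=5)
  F5: move forward 0/5 (blocked), now at (x=0, y=5)
  R: turn right, now facing North
  R: turn right, now facing East
Final: (x=0, y=5), facing East

Answer: Final position: (x=0, y=5), facing East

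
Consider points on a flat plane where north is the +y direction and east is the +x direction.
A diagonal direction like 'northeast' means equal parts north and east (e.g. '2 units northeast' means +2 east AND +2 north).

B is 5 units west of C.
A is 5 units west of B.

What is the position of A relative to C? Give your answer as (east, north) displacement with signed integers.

Place C at the origin (east=0, north=0).
  B is 5 units west of C: delta (east=-5, north=+0); B at (east=-5, north=0).
  A is 5 units west of B: delta (east=-5, north=+0); A at (east=-10, north=0).
Therefore A relative to C: (east=-10, north=0).

Answer: A is at (east=-10, north=0) relative to C.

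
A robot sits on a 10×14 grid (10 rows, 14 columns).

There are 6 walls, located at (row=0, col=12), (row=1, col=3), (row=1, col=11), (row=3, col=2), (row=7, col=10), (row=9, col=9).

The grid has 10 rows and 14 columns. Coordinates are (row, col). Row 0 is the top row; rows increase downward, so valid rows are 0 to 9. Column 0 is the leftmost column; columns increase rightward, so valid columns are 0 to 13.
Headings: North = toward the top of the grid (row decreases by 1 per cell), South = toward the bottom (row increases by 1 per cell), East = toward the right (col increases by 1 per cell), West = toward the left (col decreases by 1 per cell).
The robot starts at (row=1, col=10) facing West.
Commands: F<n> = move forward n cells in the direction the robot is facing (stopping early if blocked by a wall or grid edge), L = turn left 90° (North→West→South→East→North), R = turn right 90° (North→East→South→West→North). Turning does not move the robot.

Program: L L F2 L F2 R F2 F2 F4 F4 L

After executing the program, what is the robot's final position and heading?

Start: (row=1, col=10), facing West
  L: turn left, now facing South
  L: turn left, now facing East
  F2: move forward 0/2 (blocked), now at (row=1, col=10)
  L: turn left, now facing North
  F2: move forward 1/2 (blocked), now at (row=0, col=10)
  R: turn right, now facing East
  F2: move forward 1/2 (blocked), now at (row=0, col=11)
  F2: move forward 0/2 (blocked), now at (row=0, col=11)
  F4: move forward 0/4 (blocked), now at (row=0, col=11)
  F4: move forward 0/4 (blocked), now at (row=0, col=11)
  L: turn left, now facing North
Final: (row=0, col=11), facing North

Answer: Final position: (row=0, col=11), facing North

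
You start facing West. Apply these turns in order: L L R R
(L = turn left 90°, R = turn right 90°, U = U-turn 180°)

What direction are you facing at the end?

Start: West
  L (left (90° counter-clockwise)) -> South
  L (left (90° counter-clockwise)) -> East
  R (right (90° clockwise)) -> South
  R (right (90° clockwise)) -> West
Final: West

Answer: Final heading: West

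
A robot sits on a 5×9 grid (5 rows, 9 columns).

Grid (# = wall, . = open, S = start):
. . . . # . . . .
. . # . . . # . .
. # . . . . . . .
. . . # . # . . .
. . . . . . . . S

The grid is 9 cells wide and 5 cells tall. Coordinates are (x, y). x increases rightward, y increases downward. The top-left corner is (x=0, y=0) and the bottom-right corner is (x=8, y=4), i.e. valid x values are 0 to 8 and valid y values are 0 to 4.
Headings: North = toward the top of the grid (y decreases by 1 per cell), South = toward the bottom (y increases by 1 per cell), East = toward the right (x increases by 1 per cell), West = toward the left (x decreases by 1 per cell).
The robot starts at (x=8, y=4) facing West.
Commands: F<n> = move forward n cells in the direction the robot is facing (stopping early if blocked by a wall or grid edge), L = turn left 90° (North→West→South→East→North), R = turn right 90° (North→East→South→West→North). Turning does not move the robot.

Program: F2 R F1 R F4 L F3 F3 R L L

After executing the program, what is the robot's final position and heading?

Start: (x=8, y=4), facing West
  F2: move forward 2, now at (x=6, y=4)
  R: turn right, now facing North
  F1: move forward 1, now at (x=6, y=3)
  R: turn right, now facing East
  F4: move forward 2/4 (blocked), now at (x=8, y=3)
  L: turn left, now facing North
  F3: move forward 3, now at (x=8, y=0)
  F3: move forward 0/3 (blocked), now at (x=8, y=0)
  R: turn right, now facing East
  L: turn left, now facing North
  L: turn left, now facing West
Final: (x=8, y=0), facing West

Answer: Final position: (x=8, y=0), facing West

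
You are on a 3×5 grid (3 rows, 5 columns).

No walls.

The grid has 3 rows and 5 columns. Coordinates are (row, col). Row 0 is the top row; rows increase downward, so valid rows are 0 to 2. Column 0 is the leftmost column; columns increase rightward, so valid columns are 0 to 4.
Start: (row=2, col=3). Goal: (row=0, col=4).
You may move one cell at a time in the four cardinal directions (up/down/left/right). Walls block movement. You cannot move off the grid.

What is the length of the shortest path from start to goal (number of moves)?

BFS from (row=2, col=3) until reaching (row=0, col=4):
  Distance 0: (row=2, col=3)
  Distance 1: (row=1, col=3), (row=2, col=2), (row=2, col=4)
  Distance 2: (row=0, col=3), (row=1, col=2), (row=1, col=4), (row=2, col=1)
  Distance 3: (row=0, col=2), (row=0, col=4), (row=1, col=1), (row=2, col=0)  <- goal reached here
One shortest path (3 moves): (row=2, col=3) -> (row=2, col=4) -> (row=1, col=4) -> (row=0, col=4)

Answer: Shortest path length: 3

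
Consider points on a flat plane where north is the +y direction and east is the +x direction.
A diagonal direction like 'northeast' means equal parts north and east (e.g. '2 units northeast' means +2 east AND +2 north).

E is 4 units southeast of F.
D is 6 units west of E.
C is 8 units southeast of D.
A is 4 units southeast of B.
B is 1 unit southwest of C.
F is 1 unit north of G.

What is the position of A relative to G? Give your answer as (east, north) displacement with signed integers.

Place G at the origin (east=0, north=0).
  F is 1 unit north of G: delta (east=+0, north=+1); F at (east=0, north=1).
  E is 4 units southeast of F: delta (east=+4, north=-4); E at (east=4, north=-3).
  D is 6 units west of E: delta (east=-6, north=+0); D at (east=-2, north=-3).
  C is 8 units southeast of D: delta (east=+8, north=-8); C at (east=6, north=-11).
  B is 1 unit southwest of C: delta (east=-1, north=-1); B at (east=5, north=-12).
  A is 4 units southeast of B: delta (east=+4, north=-4); A at (east=9, north=-16).
Therefore A relative to G: (east=9, north=-16).

Answer: A is at (east=9, north=-16) relative to G.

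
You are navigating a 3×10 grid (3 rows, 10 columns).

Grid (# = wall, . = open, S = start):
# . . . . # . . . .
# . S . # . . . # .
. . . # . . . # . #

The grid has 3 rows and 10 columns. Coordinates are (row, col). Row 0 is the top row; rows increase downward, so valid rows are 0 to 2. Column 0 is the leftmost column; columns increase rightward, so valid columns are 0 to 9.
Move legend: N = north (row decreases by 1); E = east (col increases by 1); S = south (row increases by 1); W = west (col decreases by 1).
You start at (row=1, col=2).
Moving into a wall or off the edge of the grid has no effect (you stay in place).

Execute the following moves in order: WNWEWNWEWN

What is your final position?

Answer: Final position: (row=0, col=1)

Derivation:
Start: (row=1, col=2)
  W (west): (row=1, col=2) -> (row=1, col=1)
  N (north): (row=1, col=1) -> (row=0, col=1)
  W (west): blocked, stay at (row=0, col=1)
  E (east): (row=0, col=1) -> (row=0, col=2)
  W (west): (row=0, col=2) -> (row=0, col=1)
  N (north): blocked, stay at (row=0, col=1)
  W (west): blocked, stay at (row=0, col=1)
  E (east): (row=0, col=1) -> (row=0, col=2)
  W (west): (row=0, col=2) -> (row=0, col=1)
  N (north): blocked, stay at (row=0, col=1)
Final: (row=0, col=1)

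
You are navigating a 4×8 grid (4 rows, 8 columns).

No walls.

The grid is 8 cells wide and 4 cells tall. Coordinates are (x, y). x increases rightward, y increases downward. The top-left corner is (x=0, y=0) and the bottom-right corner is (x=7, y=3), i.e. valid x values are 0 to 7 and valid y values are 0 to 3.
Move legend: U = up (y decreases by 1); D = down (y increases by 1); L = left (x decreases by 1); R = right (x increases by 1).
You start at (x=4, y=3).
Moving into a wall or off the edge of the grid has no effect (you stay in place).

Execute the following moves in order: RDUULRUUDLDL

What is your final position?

Start: (x=4, y=3)
  R (right): (x=4, y=3) -> (x=5, y=3)
  D (down): blocked, stay at (x=5, y=3)
  U (up): (x=5, y=3) -> (x=5, y=2)
  U (up): (x=5, y=2) -> (x=5, y=1)
  L (left): (x=5, y=1) -> (x=4, y=1)
  R (right): (x=4, y=1) -> (x=5, y=1)
  U (up): (x=5, y=1) -> (x=5, y=0)
  U (up): blocked, stay at (x=5, y=0)
  D (down): (x=5, y=0) -> (x=5, y=1)
  L (left): (x=5, y=1) -> (x=4, y=1)
  D (down): (x=4, y=1) -> (x=4, y=2)
  L (left): (x=4, y=2) -> (x=3, y=2)
Final: (x=3, y=2)

Answer: Final position: (x=3, y=2)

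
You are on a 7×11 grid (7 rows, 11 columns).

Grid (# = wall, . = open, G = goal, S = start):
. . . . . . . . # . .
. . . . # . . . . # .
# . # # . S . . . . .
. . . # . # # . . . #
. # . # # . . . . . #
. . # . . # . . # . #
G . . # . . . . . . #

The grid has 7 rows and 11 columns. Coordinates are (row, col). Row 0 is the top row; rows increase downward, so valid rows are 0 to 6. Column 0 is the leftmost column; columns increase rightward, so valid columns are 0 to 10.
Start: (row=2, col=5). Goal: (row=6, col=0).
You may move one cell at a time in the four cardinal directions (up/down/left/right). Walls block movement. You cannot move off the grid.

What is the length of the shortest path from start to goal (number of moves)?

Answer: Shortest path length: 13

Derivation:
BFS from (row=2, col=5) until reaching (row=6, col=0):
  Distance 0: (row=2, col=5)
  Distance 1: (row=1, col=5), (row=2, col=4), (row=2, col=6)
  Distance 2: (row=0, col=5), (row=1, col=6), (row=2, col=7), (row=3, col=4)
  Distance 3: (row=0, col=4), (row=0, col=6), (row=1, col=7), (row=2, col=8), (row=3, col=7)
  Distance 4: (row=0, col=3), (row=0, col=7), (row=1, col=8), (row=2, col=9), (row=3, col=8), (row=4, col=7)
  Distance 5: (row=0, col=2), (row=1, col=3), (row=2, col=10), (row=3, col=9), (row=4, col=6), (row=4, col=8), (row=5, col=7)
  Distance 6: (row=0, col=1), (row=1, col=2), (row=1, col=10), (row=4, col=5), (row=4, col=9), (row=5, col=6), (row=6, col=7)
  Distance 7: (row=0, col=0), (row=0, col=10), (row=1, col=1), (row=5, col=9), (row=6, col=6), (row=6, col=8)
  Distance 8: (row=0, col=9), (row=1, col=0), (row=2, col=1), (row=6, col=5), (row=6, col=9)
  Distance 9: (row=3, col=1), (row=6, col=4)
  Distance 10: (row=3, col=0), (row=3, col=2), (row=5, col=4)
  Distance 11: (row=4, col=0), (row=4, col=2), (row=5, col=3)
  Distance 12: (row=5, col=0)
  Distance 13: (row=5, col=1), (row=6, col=0)  <- goal reached here
One shortest path (13 moves): (row=2, col=5) -> (row=1, col=5) -> (row=0, col=5) -> (row=0, col=4) -> (row=0, col=3) -> (row=0, col=2) -> (row=0, col=1) -> (row=1, col=1) -> (row=2, col=1) -> (row=3, col=1) -> (row=3, col=0) -> (row=4, col=0) -> (row=5, col=0) -> (row=6, col=0)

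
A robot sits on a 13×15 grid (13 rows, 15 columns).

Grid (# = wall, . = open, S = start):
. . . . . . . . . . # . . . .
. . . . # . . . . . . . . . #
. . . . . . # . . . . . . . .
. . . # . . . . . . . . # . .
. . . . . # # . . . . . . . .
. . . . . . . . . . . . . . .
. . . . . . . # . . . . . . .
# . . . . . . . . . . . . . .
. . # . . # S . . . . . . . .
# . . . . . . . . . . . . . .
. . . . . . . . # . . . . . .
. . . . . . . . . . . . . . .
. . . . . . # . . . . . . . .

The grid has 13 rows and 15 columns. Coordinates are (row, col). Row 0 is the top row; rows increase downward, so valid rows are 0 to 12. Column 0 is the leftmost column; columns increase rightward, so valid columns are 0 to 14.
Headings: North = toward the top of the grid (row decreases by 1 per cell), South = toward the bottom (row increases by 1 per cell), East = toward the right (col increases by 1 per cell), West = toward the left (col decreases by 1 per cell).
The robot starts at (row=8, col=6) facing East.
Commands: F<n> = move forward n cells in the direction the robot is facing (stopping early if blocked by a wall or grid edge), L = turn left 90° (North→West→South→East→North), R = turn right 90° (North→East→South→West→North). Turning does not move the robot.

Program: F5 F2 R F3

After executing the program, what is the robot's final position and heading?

Start: (row=8, col=6), facing East
  F5: move forward 5, now at (row=8, col=11)
  F2: move forward 2, now at (row=8, col=13)
  R: turn right, now facing South
  F3: move forward 3, now at (row=11, col=13)
Final: (row=11, col=13), facing South

Answer: Final position: (row=11, col=13), facing South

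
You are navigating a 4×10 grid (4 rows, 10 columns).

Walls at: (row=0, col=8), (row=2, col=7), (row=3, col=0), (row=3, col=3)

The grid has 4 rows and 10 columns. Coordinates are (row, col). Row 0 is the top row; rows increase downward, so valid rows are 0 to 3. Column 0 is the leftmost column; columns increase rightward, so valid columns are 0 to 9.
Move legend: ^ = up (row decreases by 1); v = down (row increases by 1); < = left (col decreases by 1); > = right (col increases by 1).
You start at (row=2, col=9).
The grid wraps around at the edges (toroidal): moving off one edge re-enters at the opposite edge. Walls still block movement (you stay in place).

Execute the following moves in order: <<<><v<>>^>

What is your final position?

Start: (row=2, col=9)
  < (left): (row=2, col=9) -> (row=2, col=8)
  < (left): blocked, stay at (row=2, col=8)
  < (left): blocked, stay at (row=2, col=8)
  > (right): (row=2, col=8) -> (row=2, col=9)
  < (left): (row=2, col=9) -> (row=2, col=8)
  v (down): (row=2, col=8) -> (row=3, col=8)
  < (left): (row=3, col=8) -> (row=3, col=7)
  > (right): (row=3, col=7) -> (row=3, col=8)
  > (right): (row=3, col=8) -> (row=3, col=9)
  ^ (up): (row=3, col=9) -> (row=2, col=9)
  > (right): (row=2, col=9) -> (row=2, col=0)
Final: (row=2, col=0)

Answer: Final position: (row=2, col=0)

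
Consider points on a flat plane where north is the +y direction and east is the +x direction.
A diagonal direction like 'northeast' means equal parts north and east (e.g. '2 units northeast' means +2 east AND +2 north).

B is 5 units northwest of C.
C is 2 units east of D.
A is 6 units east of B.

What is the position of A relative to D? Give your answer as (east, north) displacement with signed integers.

Place D at the origin (east=0, north=0).
  C is 2 units east of D: delta (east=+2, north=+0); C at (east=2, north=0).
  B is 5 units northwest of C: delta (east=-5, north=+5); B at (east=-3, north=5).
  A is 6 units east of B: delta (east=+6, north=+0); A at (east=3, north=5).
Therefore A relative to D: (east=3, north=5).

Answer: A is at (east=3, north=5) relative to D.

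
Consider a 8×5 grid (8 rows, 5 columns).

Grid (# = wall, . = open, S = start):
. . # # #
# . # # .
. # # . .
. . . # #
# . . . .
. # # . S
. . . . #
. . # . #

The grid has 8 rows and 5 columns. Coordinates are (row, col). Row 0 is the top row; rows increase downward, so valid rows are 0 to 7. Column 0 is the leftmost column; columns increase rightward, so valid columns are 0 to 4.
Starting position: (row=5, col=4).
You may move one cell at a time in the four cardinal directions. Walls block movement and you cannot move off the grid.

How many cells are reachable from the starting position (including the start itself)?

BFS flood-fill from (row=5, col=4):
  Distance 0: (row=5, col=4)
  Distance 1: (row=4, col=4), (row=5, col=3)
  Distance 2: (row=4, col=3), (row=6, col=3)
  Distance 3: (row=4, col=2), (row=6, col=2), (row=7, col=3)
  Distance 4: (row=3, col=2), (row=4, col=1), (row=6, col=1)
  Distance 5: (row=3, col=1), (row=6, col=0), (row=7, col=1)
  Distance 6: (row=3, col=0), (row=5, col=0), (row=7, col=0)
  Distance 7: (row=2, col=0)
Total reachable: 18 (grid has 24 open cells total)

Answer: Reachable cells: 18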